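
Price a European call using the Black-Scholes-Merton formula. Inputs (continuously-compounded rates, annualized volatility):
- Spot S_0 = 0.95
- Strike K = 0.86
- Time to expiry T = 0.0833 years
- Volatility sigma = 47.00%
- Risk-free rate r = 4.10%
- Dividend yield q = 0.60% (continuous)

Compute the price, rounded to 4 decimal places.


d1 = (ln(S/K) + (r - q + 0.5*sigma^2) * T) / (sigma * sqrt(T)) = 0.82304044
d2 = d1 - sigma * sqrt(T) = 0.68739027
exp(-rT) = 0.99659053; exp(-qT) = 0.99950032
C = S_0 * exp(-qT) * N(d1) - K * exp(-rT) * N(d2)
N(d1) = 0.79475750; N(d2) = 0.75408159
C = 0.9500 * 0.99950032 * 0.79475750 - 0.8600 * 0.99659053 * 0.75408159 = 0.1083

Answer: Price = 0.1083


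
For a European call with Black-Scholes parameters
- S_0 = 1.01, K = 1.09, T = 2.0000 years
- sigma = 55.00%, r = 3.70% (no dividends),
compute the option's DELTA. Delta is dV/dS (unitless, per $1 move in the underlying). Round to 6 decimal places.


Answer: Delta = 0.650268

Derivation:
d1 = 0.3860451203; d2 = -0.3917723391
phi(d1) = 0.3702954973; exp(-qT) = 1.0000000000; exp(-rT) = 0.9286716938
N(d1) = 0.6502683736
Delta = exp(-qT) * N(d1) = 1.0000000000 * 0.6502683736 = 0.650268


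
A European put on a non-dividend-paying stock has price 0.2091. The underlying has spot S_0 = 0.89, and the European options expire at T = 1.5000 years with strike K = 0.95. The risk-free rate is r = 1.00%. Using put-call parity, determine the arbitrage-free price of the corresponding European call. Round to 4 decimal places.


Put-call parity: C - P = S_0 * exp(-qT) - K * exp(-rT).
S_0 * exp(-qT) = 0.8900 * 1.00000000 = 0.89000000
K * exp(-rT) = 0.9500 * 0.98511194 = 0.93585634
C = P + S*exp(-qT) - K*exp(-rT)
C = 0.2091 + 0.89000000 - 0.93585634 = 0.1632

Answer: Call price = 0.1632


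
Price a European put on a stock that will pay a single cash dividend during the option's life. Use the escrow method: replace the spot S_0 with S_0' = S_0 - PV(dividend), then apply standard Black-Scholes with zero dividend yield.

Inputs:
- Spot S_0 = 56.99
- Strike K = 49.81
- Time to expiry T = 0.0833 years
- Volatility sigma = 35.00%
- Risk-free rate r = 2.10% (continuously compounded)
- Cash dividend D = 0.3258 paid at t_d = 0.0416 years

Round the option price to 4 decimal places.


PV(D) = D * exp(-r * t_d) = 0.3258 * 0.99912678 = 0.32551551
S_0' = S_0 - PV(D) = 56.9900 - 0.32551551 = 56.66448449
d1 = (ln(S_0'/K) + (r + sigma^2/2)*T) / (sigma*sqrt(T)) = 1.34417497
d2 = d1 - sigma*sqrt(T) = 1.24315888
exp(-rT) = 0.99825223
N(-d1) = 0.08944591; N(-d2) = 0.10690465
P = K * exp(-rT) * N(-d2) - S_0' * N(-d1) = 49.8100 * 0.99825223 * 0.10690465 - 56.66448449 * 0.08944591 = 0.2472

Answer: Price = 0.2472


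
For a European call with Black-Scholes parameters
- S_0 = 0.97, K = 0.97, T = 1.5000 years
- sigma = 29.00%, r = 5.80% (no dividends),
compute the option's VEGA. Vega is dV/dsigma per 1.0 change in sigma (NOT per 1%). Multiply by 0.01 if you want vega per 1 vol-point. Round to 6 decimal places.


d1 = 0.4225369806; d2 = 0.0673609679
phi(d1) = 0.3648725067; exp(-qT) = 1.0000000000; exp(-rT) = 0.9166770956
Vega = S * exp(-qT) * phi(d1) * sqrt(T) = 0.9700 * 1.0000000000 * 0.3648725067 * 1.2247448714 = 0.433469

Answer: Vega = 0.433469


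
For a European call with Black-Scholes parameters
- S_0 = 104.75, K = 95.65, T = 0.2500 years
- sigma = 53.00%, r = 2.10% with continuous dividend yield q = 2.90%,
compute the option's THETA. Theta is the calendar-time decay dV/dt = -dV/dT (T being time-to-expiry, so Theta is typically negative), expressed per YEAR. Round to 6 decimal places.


d1 = 0.4678994827; d2 = 0.2028994827
phi(d1) = 0.3575773788; exp(-qT) = 0.9927762179; exp(-rT) = 0.9947637572
Theta = -S*exp(-qT)*phi(d1)*sigma/(2*sqrt(T)) - r*K*exp(-rT)*N(d2) + q*S*exp(-qT)*N(d1)
N(d1) = 0.6800717633; N(d2) = 0.5803932007; sqrt(T) = 0.5000000000
Term 1 = -104.7500 * 0.9927762179 * 0.3575773788 * 0.5300 / (2 * 0.5000000000) = -19.7083970347
Term 2 = -0.0210 * 95.6500 * 0.9947637572 * 0.5803932007 = -1.1597023551
Term 3 = 0.0290 * 104.7500 * 0.9927762179 * 0.6800717633 = 2.0509644742
Theta = -19.7083970347 + (-1.1597023551) + (2.0509644742) = -18.817135

Answer: Theta = -18.817135


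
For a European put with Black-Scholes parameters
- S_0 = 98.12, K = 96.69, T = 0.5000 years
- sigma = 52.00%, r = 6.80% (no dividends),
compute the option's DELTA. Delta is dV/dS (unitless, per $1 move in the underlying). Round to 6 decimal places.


Answer: Delta = -0.375909

Derivation:
d1 = 0.3162432681; d2 = -0.0514522581
phi(d1) = 0.3794837754; exp(-qT) = 1.0000000000; exp(-rT) = 0.9665715046
N(-d1) = 0.3759089342
Delta = -exp(-qT) * N(-d1) = -1.0000000000 * 0.3759089342 = -0.375909


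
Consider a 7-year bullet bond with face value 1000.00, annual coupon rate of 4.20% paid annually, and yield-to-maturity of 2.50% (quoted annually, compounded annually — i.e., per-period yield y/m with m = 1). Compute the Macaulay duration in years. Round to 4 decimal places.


Coupon per period c = face * coupon_rate / m = 42.000000
Periods per year m = 1; per-period yield y/m = 0.025000
Number of cashflows N = 7
Cashflows (t years, CF_t, discount factor 1/(1+y/m)^(m*t), PV):
  t = 1.0000: CF_t = 42.000000, DF = 0.975610, PV = 40.975610
  t = 2.0000: CF_t = 42.000000, DF = 0.951814, PV = 39.976205
  t = 3.0000: CF_t = 42.000000, DF = 0.928599, PV = 39.001175
  t = 4.0000: CF_t = 42.000000, DF = 0.905951, PV = 38.049927
  t = 5.0000: CF_t = 42.000000, DF = 0.883854, PV = 37.121880
  t = 6.0000: CF_t = 42.000000, DF = 0.862297, PV = 36.216468
  t = 7.0000: CF_t = 1042.000000, DF = 0.841265, PV = 876.598375
Price P = sum_t PV_t = 1107.939640
Macaulay numerator sum_t t * PV_t:
  t * PV_t at t = 1.0000: 40.975610
  t * PV_t at t = 2.0000: 79.952409
  t * PV_t at t = 3.0000: 117.003526
  t * PV_t at t = 4.0000: 152.199708
  t * PV_t at t = 5.0000: 185.609400
  t * PV_t at t = 6.0000: 217.298810
  t * PV_t at t = 7.0000: 6136.188625
Macaulay duration D = (sum_t t * PV_t) / P = 6929.228088 / 1107.939640 = 6.254157

Answer: Macaulay duration = 6.2542 years


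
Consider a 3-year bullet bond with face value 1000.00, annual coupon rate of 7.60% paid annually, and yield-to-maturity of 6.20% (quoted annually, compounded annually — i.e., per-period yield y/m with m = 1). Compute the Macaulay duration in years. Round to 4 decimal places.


Coupon per period c = face * coupon_rate / m = 76.000000
Periods per year m = 1; per-period yield y/m = 0.062000
Number of cashflows N = 3
Cashflows (t years, CF_t, discount factor 1/(1+y/m)^(m*t), PV):
  t = 1.0000: CF_t = 76.000000, DF = 0.941620, PV = 71.563089
  t = 2.0000: CF_t = 76.000000, DF = 0.886647, PV = 67.385206
  t = 3.0000: CF_t = 1076.000000, DF = 0.834885, PV = 898.335829
Price P = sum_t PV_t = 1037.284123
Macaulay numerator sum_t t * PV_t:
  t * PV_t at t = 1.0000: 71.563089
  t * PV_t at t = 2.0000: 134.770412
  t * PV_t at t = 3.0000: 2695.007486
Macaulay duration D = (sum_t t * PV_t) / P = 2901.340986 / 1037.284123 = 2.797055

Answer: Macaulay duration = 2.7971 years


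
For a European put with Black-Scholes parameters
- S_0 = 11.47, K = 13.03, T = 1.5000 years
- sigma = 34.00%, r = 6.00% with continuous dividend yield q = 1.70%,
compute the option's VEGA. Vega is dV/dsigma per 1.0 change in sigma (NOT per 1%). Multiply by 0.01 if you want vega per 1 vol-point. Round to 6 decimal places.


d1 = 0.0568678822; d2 = -0.3595453741
phi(d1) = 0.3982977208; exp(-qT) = 0.9748223790; exp(-rT) = 0.9139311853
Vega = S * exp(-qT) * phi(d1) * sqrt(T) = 11.4700 * 0.9748223790 * 0.3982977208 * 1.2247448714 = 5.454342

Answer: Vega = 5.454342


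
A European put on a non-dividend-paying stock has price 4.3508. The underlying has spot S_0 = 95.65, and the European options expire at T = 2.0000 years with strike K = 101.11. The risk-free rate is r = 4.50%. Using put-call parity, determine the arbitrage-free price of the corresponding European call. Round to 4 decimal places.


Put-call parity: C - P = S_0 * exp(-qT) - K * exp(-rT).
S_0 * exp(-qT) = 95.6500 * 1.00000000 = 95.65000000
K * exp(-rT) = 101.1100 * 0.91393119 = 92.40758214
C = P + S*exp(-qT) - K*exp(-rT)
C = 4.3508 + 95.65000000 - 92.40758214 = 7.5932

Answer: Call price = 7.5932


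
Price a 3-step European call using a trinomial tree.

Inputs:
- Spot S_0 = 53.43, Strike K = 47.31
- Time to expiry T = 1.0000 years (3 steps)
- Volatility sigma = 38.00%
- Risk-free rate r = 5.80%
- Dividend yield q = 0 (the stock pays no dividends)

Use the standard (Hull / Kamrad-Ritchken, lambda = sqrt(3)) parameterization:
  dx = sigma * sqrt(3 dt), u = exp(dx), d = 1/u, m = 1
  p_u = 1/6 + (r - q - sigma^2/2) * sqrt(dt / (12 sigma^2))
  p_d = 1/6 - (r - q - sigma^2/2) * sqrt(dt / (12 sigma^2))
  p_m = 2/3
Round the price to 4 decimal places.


Answer: Price = V(0,0) = 12.6802

Derivation:
dt = T/N = 0.333333; dx = sigma*sqrt(3*dt) = 0.380000
u = exp(dx) = 1.462285; d = 1/u = 0.683861
p_u = 0.160439, p_m = 0.666667, p_d = 0.172895
Discount per step: exp(-r*dt) = 0.980852
Stock lattice S(k, j) with j the centered position index:
  k=0: S(0,+0) = 53.4300
  k=1: S(1,-1) = 36.5387; S(1,+0) = 53.4300; S(1,+1) = 78.1299
  k=2: S(2,-2) = 24.9874; S(2,-1) = 36.5387; S(2,+0) = 53.4300; S(2,+1) = 78.1299; S(2,+2) = 114.2481
  k=3: S(3,-3) = 17.0879; S(3,-2) = 24.9874; S(3,-1) = 36.5387; S(3,+0) = 53.4300; S(3,+1) = 78.1299; S(3,+2) = 114.2481; S(3,+3) = 167.0632
Terminal payoffs V(N, j) = max(S_T - K, 0):
  V(3,-3) = 0.000000; V(3,-2) = 0.000000; V(3,-1) = 0.000000; V(3,+0) = 6.120000; V(3,+1) = 30.819866; V(3,+2) = 66.938098; V(3,+3) = 119.753234
Backward induction: V(k, j) = exp(-r*dt) * [p_u * V(k+1, j+1) + p_m * V(k+1, j) + p_d * V(k+1, j-1)]
  V(2,-2) = exp(-r*dt) * [p_u*0.000000 + p_m*0.000000 + p_d*0.000000] = 0.000000
  V(2,-1) = exp(-r*dt) * [p_u*6.120000 + p_m*0.000000 + p_d*0.000000] = 0.963083
  V(2,+0) = exp(-r*dt) * [p_u*30.819866 + p_m*6.120000 + p_d*0.000000] = 8.851894
  V(2,+1) = exp(-r*dt) * [p_u*66.938098 + p_m*30.819866 + p_d*6.120000] = 31.724833
  V(2,+2) = exp(-r*dt) * [p_u*119.753234 + p_m*66.938098 + p_d*30.819866] = 67.842647
  V(1,-1) = exp(-r*dt) * [p_u*8.851894 + p_m*0.963083 + p_d*0.000000] = 2.022754
  V(1,+0) = exp(-r*dt) * [p_u*31.724833 + p_m*8.851894 + p_d*0.963083] = 10.944020
  V(1,+1) = exp(-r*dt) * [p_u*67.842647 + p_m*31.724833 + p_d*8.851894] = 32.922225
  V(0,+0) = exp(-r*dt) * [p_u*32.922225 + p_m*10.944020 + p_d*2.022754] = 12.680197


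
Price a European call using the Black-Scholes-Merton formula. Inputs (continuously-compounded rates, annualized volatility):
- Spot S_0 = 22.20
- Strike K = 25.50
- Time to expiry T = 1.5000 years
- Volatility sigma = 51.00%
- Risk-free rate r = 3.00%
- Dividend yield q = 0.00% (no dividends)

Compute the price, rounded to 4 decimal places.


d1 = (ln(S/K) + (r - q + 0.5*sigma^2) * T) / (sigma * sqrt(T)) = 0.16248096
d2 = d1 - sigma * sqrt(T) = -0.46213893
exp(-rT) = 0.95599748; exp(-qT) = 1.00000000
C = S_0 * exp(-qT) * N(d1) - K * exp(-rT) * N(d2)
N(d1) = 0.56453644; N(d2) = 0.32199085
C = 22.2000 * 1.00000000 * 0.56453644 - 25.5000 * 0.95599748 * 0.32199085 = 4.6832

Answer: Price = 4.6832


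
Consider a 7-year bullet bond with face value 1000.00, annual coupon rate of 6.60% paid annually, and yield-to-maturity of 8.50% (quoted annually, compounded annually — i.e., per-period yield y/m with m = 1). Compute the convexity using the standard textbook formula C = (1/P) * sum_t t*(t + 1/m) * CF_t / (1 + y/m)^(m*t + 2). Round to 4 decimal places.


Answer: Convexity = 36.4815

Derivation:
Coupon per period c = face * coupon_rate / m = 66.000000
Periods per year m = 1; per-period yield y/m = 0.085000
Number of cashflows N = 7
Cashflows (t years, CF_t, discount factor 1/(1+y/m)^(m*t), PV):
  t = 1.0000: CF_t = 66.000000, DF = 0.921659, PV = 60.829493
  t = 2.0000: CF_t = 66.000000, DF = 0.849455, PV = 56.064049
  t = 3.0000: CF_t = 66.000000, DF = 0.782908, PV = 51.671934
  t = 4.0000: CF_t = 66.000000, DF = 0.721574, PV = 47.623903
  t = 5.0000: CF_t = 66.000000, DF = 0.665045, PV = 43.892998
  t = 6.0000: CF_t = 66.000000, DF = 0.612945, PV = 40.454376
  t = 7.0000: CF_t = 1066.000000, DF = 0.564926, PV = 602.211490
Price P = sum_t PV_t = 902.748243
Convexity numerator sum_t t*(t + 1/m) * CF_t / (1+y/m)^(m*t + 2):
  t = 1.0000: term = 103.343869
  t = 2.0000: term = 285.743417
  t = 3.0000: term = 526.715975
  t = 4.0000: term = 809.087520
  t = 5.0000: term = 1118.554175
  t = 6.0000: term = 1443.295709
  t = 7.0000: term = 28646.897098
Convexity = (1/P) * sum = 32933.637762 / 902.748243 = 36.481531


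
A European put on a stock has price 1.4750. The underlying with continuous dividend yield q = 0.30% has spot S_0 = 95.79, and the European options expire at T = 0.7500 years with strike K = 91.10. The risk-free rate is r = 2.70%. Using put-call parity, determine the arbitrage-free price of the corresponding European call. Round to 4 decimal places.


Put-call parity: C - P = S_0 * exp(-qT) - K * exp(-rT).
S_0 * exp(-qT) = 95.7900 * 0.99775253 = 95.57471479
K * exp(-rT) = 91.1000 * 0.97995365 = 89.27377790
C = P + S*exp(-qT) - K*exp(-rT)
C = 1.4750 + 95.57471479 - 89.27377790 = 7.7759

Answer: Call price = 7.7759


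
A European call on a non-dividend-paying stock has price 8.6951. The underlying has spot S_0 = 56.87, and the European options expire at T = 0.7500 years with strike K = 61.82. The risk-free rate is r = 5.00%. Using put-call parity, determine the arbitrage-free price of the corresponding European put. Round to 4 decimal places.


Put-call parity: C - P = S_0 * exp(-qT) - K * exp(-rT).
S_0 * exp(-qT) = 56.8700 * 1.00000000 = 56.87000000
K * exp(-rT) = 61.8200 * 0.96319442 = 59.54467890
P = C - S*exp(-qT) + K*exp(-rT)
P = 8.6951 - 56.87000000 + 59.54467890 = 11.3698

Answer: Put price = 11.3698


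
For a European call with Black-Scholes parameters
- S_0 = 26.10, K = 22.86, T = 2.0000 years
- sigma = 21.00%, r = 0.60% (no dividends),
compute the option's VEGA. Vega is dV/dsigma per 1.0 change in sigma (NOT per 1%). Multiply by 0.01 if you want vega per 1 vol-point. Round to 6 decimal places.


d1 = 0.6352063318; d2 = 0.3382214837
phi(d1) = 0.3260573232; exp(-qT) = 1.0000000000; exp(-rT) = 0.9880717129
Vega = S * exp(-qT) * phi(d1) * sqrt(T) = 26.1000 * 1.0000000000 * 0.3260573232 * 1.4142135624 = 12.035093

Answer: Vega = 12.035093


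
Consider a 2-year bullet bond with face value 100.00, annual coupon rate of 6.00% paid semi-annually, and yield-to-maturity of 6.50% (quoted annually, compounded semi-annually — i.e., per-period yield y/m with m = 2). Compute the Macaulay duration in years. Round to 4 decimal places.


Answer: Macaulay duration = 1.9139 years

Derivation:
Coupon per period c = face * coupon_rate / m = 3.000000
Periods per year m = 2; per-period yield y/m = 0.032500
Number of cashflows N = 4
Cashflows (t years, CF_t, discount factor 1/(1+y/m)^(m*t), PV):
  t = 0.5000: CF_t = 3.000000, DF = 0.968523, PV = 2.905569
  t = 1.0000: CF_t = 3.000000, DF = 0.938037, PV = 2.814110
  t = 1.5000: CF_t = 3.000000, DF = 0.908510, PV = 2.725531
  t = 2.0000: CF_t = 103.000000, DF = 0.879913, PV = 90.631044
Price P = sum_t PV_t = 99.076254
Macaulay numerator sum_t t * PV_t:
  t * PV_t at t = 0.5000: 1.452785
  t * PV_t at t = 1.0000: 2.814110
  t * PV_t at t = 1.5000: 4.088296
  t * PV_t at t = 2.0000: 181.262088
Macaulay duration D = (sum_t t * PV_t) / P = 189.617279 / 99.076254 = 1.913852


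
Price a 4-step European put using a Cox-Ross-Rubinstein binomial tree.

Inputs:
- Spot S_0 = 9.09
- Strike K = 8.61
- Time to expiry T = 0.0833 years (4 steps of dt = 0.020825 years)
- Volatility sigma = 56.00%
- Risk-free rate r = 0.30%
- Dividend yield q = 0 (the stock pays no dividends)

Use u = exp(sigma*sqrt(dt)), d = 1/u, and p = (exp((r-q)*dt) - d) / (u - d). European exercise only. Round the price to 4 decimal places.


Answer: Price = V(0,0) = 0.3846

Derivation:
dt = T/N = 0.020825
u = exp(sigma*sqrt(dt)) = 1.084168; d = 1/u = 0.922366
p = (exp((r-q)*dt) - d) / (u - d) = 0.480194
Discount per step: exp(-r*dt) = 0.999938
Stock lattice S(k, i) with i counting down-moves:
  k=0: S(0,0) = 9.0900
  k=1: S(1,0) = 9.8551; S(1,1) = 8.3843
  k=2: S(2,0) = 10.6846; S(2,1) = 9.0900; S(2,2) = 7.7334
  k=3: S(3,0) = 11.5839; S(3,1) = 9.8551; S(3,2) = 8.3843; S(3,3) = 7.1330
  k=4: S(4,0) = 12.5589; S(4,1) = 10.6846; S(4,2) = 9.0900; S(4,3) = 7.7334; S(4,4) = 6.5793
Terminal payoffs V(N, i) = max(K - S_T, 0):
  V(4,0) = 0.000000; V(4,1) = 0.000000; V(4,2) = 0.000000; V(4,3) = 0.876596; V(4,4) = 2.030732
Backward induction: V(k, i) = exp(-r*dt) * [p * V(k+1, i) + (1-p) * V(k+1, i+1)].
  V(3,0) = exp(-r*dt) * [p*0.000000 + (1-p)*0.000000] = 0.000000
  V(3,1) = exp(-r*dt) * [p*0.000000 + (1-p)*0.000000] = 0.000000
  V(3,2) = exp(-r*dt) * [p*0.000000 + (1-p)*0.876596] = 0.455631
  V(3,3) = exp(-r*dt) * [p*0.876596 + (1-p)*2.030732] = 1.476431
  V(2,0) = exp(-r*dt) * [p*0.000000 + (1-p)*0.000000] = 0.000000
  V(2,1) = exp(-r*dt) * [p*0.000000 + (1-p)*0.455631] = 0.236825
  V(2,2) = exp(-r*dt) * [p*0.455631 + (1-p)*1.476431] = 0.986187
  V(1,0) = exp(-r*dt) * [p*0.000000 + (1-p)*0.236825] = 0.123095
  V(1,1) = exp(-r*dt) * [p*0.236825 + (1-p)*0.986187] = 0.626309
  V(0,0) = exp(-r*dt) * [p*0.123095 + (1-p)*0.626309] = 0.384645


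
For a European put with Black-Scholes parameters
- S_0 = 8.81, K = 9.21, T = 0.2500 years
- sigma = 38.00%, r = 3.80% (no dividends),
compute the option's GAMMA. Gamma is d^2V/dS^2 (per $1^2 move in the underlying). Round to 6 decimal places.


Answer: Gamma = 0.237395

Derivation:
d1 = -0.0886968964; d2 = -0.2786968964
phi(d1) = 0.3973760955; exp(-qT) = 1.0000000000; exp(-rT) = 0.9905449824
Gamma = exp(-qT) * phi(d1) / (S * sigma * sqrt(T)) = 1.0000000000 * 0.3973760955 / (8.8100 * 0.3800 * 0.5000000000) = 0.237395


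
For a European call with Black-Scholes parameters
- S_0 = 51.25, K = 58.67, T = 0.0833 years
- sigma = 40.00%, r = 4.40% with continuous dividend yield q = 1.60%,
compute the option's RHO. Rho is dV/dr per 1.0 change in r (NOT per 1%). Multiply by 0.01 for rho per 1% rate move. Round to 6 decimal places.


d1 = -1.0932856754; d2 = -1.2087326329
phi(d1) = 0.2194621898; exp(-qT) = 0.9986680878; exp(-rT) = 0.9963415086
N(d2) = 0.1133827902
Rho = K*T*exp(-rT)*N(d2) = 58.6700 * 0.0833 * 0.9963415086 * 0.1133827902 = 0.552098

Answer: Rho = 0.552098


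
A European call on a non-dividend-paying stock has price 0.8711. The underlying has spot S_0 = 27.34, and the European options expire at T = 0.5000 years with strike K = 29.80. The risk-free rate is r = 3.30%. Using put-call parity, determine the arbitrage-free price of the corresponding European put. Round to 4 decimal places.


Put-call parity: C - P = S_0 * exp(-qT) - K * exp(-rT).
S_0 * exp(-qT) = 27.3400 * 1.00000000 = 27.34000000
K * exp(-rT) = 29.8000 * 0.98363538 = 29.31233431
P = C - S*exp(-qT) + K*exp(-rT)
P = 0.8711 - 27.34000000 + 29.31233431 = 2.8434

Answer: Put price = 2.8434


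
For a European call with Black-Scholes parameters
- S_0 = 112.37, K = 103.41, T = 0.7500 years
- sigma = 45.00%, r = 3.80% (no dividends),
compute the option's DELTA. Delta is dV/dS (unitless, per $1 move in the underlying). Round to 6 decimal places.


d1 = 0.4812094629; d2 = 0.0914980312
phi(d1) = 0.3553259269; exp(-qT) = 1.0000000000; exp(-rT) = 0.9719022941
N(d1) = 0.6848161820
Delta = exp(-qT) * N(d1) = 1.0000000000 * 0.6848161820 = 0.684816

Answer: Delta = 0.684816


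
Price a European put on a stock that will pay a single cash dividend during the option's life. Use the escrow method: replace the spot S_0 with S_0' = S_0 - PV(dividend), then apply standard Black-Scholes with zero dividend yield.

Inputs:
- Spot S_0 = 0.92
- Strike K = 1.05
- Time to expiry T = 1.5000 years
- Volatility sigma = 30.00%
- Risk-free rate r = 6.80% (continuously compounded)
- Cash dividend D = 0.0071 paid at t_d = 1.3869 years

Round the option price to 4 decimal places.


Answer: Price = 0.1537

Derivation:
PV(D) = D * exp(-r * t_d) = 0.0071 * 0.91000135 = 0.00646101
S_0' = S_0 - PV(D) = 0.9200 - 0.00646101 = 0.91353899
d1 = (ln(S_0'/K) + (r + sigma^2/2)*T) / (sigma*sqrt(T)) = 0.08241339
d2 = d1 - sigma*sqrt(T) = -0.28501007
exp(-rT) = 0.90302955
N(-d1) = 0.46715899; N(-d2) = 0.61218179
P = K * exp(-rT) * N(-d2) - S_0' * N(-d1) = 1.0500 * 0.90302955 * 0.61218179 - 0.91353899 * 0.46715899 = 0.1537


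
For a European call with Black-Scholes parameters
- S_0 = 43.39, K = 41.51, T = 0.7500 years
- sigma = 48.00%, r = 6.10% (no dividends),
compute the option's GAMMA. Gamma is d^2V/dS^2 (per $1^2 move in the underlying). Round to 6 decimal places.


d1 = 0.4244598296; d2 = 0.0087676358
phi(d1) = 0.3645755034; exp(-qT) = 1.0000000000; exp(-rT) = 0.9552807525
Gamma = exp(-qT) * phi(d1) / (S * sigma * sqrt(T)) = 1.0000000000 * 0.3645755034 / (43.3900 * 0.4800 * 0.8660254038) = 0.020213

Answer: Gamma = 0.020213


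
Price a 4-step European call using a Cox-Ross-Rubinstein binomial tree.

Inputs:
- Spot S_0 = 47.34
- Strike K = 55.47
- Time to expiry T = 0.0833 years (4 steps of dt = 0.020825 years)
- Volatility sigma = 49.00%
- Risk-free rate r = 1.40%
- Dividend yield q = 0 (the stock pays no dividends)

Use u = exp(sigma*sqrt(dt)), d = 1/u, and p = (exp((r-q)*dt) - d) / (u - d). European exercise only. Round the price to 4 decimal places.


dt = T/N = 0.020825
u = exp(sigma*sqrt(dt)) = 1.073271; d = 1/u = 0.931731
p = (exp((r-q)*dt) - d) / (u - d) = 0.484390
Discount per step: exp(-r*dt) = 0.999708
Stock lattice S(k, i) with i counting down-moves:
  k=0: S(0,0) = 47.3400
  k=1: S(1,0) = 50.8087; S(1,1) = 44.1081
  k=2: S(2,0) = 54.5315; S(2,1) = 47.3400; S(2,2) = 41.0969
  k=3: S(3,0) = 58.5271; S(3,1) = 50.8087; S(3,2) = 44.1081; S(3,3) = 38.2913
  k=4: S(4,0) = 62.8154; S(4,1) = 54.5315; S(4,2) = 47.3400; S(4,3) = 41.0969; S(4,4) = 35.6772
Terminal payoffs V(N, i) = max(S_T - K, 0):
  V(4,0) = 7.345424; V(4,1) = 0.000000; V(4,2) = 0.000000; V(4,3) = 0.000000; V(4,4) = 0.000000
Backward induction: V(k, i) = exp(-r*dt) * [p * V(k+1, i) + (1-p) * V(k+1, i+1)].
  V(3,0) = exp(-r*dt) * [p*7.345424 + (1-p)*0.000000] = 3.557010
  V(3,1) = exp(-r*dt) * [p*0.000000 + (1-p)*0.000000] = 0.000000
  V(3,2) = exp(-r*dt) * [p*0.000000 + (1-p)*0.000000] = 0.000000
  V(3,3) = exp(-r*dt) * [p*0.000000 + (1-p)*0.000000] = 0.000000
  V(2,0) = exp(-r*dt) * [p*3.557010 + (1-p)*0.000000] = 1.722477
  V(2,1) = exp(-r*dt) * [p*0.000000 + (1-p)*0.000000] = 0.000000
  V(2,2) = exp(-r*dt) * [p*0.000000 + (1-p)*0.000000] = 0.000000
  V(1,0) = exp(-r*dt) * [p*1.722477 + (1-p)*0.000000] = 0.834107
  V(1,1) = exp(-r*dt) * [p*0.000000 + (1-p)*0.000000] = 0.000000
  V(0,0) = exp(-r*dt) * [p*0.834107 + (1-p)*0.000000] = 0.403915

Answer: Price = V(0,0) = 0.4039


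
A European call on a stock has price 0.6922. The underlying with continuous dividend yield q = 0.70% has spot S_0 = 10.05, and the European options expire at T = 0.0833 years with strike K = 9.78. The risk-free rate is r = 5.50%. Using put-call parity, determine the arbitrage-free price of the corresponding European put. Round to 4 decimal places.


Put-call parity: C - P = S_0 * exp(-qT) - K * exp(-rT).
S_0 * exp(-qT) = 10.0500 * 0.99941707 = 10.04414155
K * exp(-rT) = 9.7800 * 0.99542898 = 9.73529542
P = C - S*exp(-qT) + K*exp(-rT)
P = 0.6922 - 10.04414155 + 9.73529542 = 0.3834

Answer: Put price = 0.3834


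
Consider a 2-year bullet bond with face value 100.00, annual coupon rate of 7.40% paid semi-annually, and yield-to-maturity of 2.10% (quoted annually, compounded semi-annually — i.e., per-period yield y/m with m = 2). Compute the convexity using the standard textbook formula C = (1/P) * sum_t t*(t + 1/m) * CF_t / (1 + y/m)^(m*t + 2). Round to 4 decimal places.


Coupon per period c = face * coupon_rate / m = 3.700000
Periods per year m = 2; per-period yield y/m = 0.010500
Number of cashflows N = 4
Cashflows (t years, CF_t, discount factor 1/(1+y/m)^(m*t), PV):
  t = 0.5000: CF_t = 3.700000, DF = 0.989609, PV = 3.661554
  t = 1.0000: CF_t = 3.700000, DF = 0.979326, PV = 3.623507
  t = 1.5000: CF_t = 3.700000, DF = 0.969150, PV = 3.585855
  t = 2.0000: CF_t = 103.700000, DF = 0.959080, PV = 99.456572
Price P = sum_t PV_t = 110.327488
Convexity numerator sum_t t*(t + 1/m) * CF_t / (1+y/m)^(m*t + 2):
  t = 0.5000: term = 1.792928
  t = 1.0000: term = 5.322893
  t = 1.5000: term = 10.535166
  t = 2.0000: term = 487.002122
Convexity = (1/P) * sum = 504.653109 / 110.327488 = 4.574138

Answer: Convexity = 4.5741


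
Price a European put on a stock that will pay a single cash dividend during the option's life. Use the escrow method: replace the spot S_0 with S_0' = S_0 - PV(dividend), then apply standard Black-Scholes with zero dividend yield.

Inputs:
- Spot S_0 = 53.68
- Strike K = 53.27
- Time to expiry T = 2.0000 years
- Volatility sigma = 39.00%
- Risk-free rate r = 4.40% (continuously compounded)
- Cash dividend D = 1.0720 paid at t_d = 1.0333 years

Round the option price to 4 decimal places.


PV(D) = D * exp(-r * t_d) = 1.0720 * 0.95555286 = 1.02435266
S_0' = S_0 - PV(D) = 53.6800 - 1.02435266 = 52.65564734
d1 = (ln(S_0'/K) + (r + sigma^2/2)*T) / (sigma*sqrt(T)) = 0.41429237
d2 = d1 - sigma*sqrt(T) = -0.13725092
exp(-rT) = 0.91576088
N(-d1) = 0.33933000; N(-d2) = 0.55458377
P = K * exp(-rT) * N(-d2) - S_0' * N(-d1) = 53.2700 * 0.91576088 * 0.55458377 - 52.65564734 * 0.33933000 = 9.1864

Answer: Price = 9.1864


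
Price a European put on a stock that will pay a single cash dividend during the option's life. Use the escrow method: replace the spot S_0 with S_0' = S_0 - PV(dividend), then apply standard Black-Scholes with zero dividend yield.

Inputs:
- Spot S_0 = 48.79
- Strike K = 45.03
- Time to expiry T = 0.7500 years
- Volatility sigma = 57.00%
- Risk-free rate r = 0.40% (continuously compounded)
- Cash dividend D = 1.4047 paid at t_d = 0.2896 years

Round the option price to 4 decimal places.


PV(D) = D * exp(-r * t_d) = 1.4047 * 0.99884227 = 1.40307374
S_0' = S_0 - PV(D) = 48.7900 - 1.40307374 = 47.38692626
d1 = (ln(S_0'/K) + (r + sigma^2/2)*T) / (sigma*sqrt(T)) = 0.35624525
d2 = d1 - sigma*sqrt(T) = -0.13738923
exp(-rT) = 0.99700450
N(-d1) = 0.36082845; N(-d2) = 0.55463843
P = K * exp(-rT) * N(-d2) - S_0' * N(-d1) = 45.0300 * 0.99700450 * 0.55463843 - 47.38692626 * 0.36082845 = 7.8020

Answer: Price = 7.8020


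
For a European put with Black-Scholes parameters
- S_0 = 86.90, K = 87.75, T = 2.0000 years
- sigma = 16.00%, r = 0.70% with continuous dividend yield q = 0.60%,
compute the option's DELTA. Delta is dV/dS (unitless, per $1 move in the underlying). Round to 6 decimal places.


d1 = 0.0789580619; d2 = -0.1473161081
phi(d1) = 0.3977006386; exp(-qT) = 0.9880717129; exp(-rT) = 0.9860975443
N(-d1) = 0.4685329903
Delta = -exp(-qT) * N(-d1) = -0.9880717129 * 0.4685329903 = -0.462944

Answer: Delta = -0.462944


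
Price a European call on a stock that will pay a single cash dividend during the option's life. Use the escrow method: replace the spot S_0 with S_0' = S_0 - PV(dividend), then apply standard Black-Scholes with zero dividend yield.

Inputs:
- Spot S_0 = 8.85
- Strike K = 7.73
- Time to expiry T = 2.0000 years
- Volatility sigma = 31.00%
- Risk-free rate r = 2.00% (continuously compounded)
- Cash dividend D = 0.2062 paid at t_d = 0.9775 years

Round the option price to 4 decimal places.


PV(D) = D * exp(-r * t_d) = 0.2062 * 0.98063986 = 0.20220794
S_0' = S_0 - PV(D) = 8.8500 - 0.20220794 = 8.64779206
d1 = (ln(S_0'/K) + (r + sigma^2/2)*T) / (sigma*sqrt(T)) = 0.56635871
d2 = d1 - sigma*sqrt(T) = 0.12795251
exp(-rT) = 0.96078944
N(d1) = 0.71442502; N(d2) = 0.55090672
C = S_0' * N(d1) - K * exp(-rT) * N(d2) = 8.64779206 * 0.71442502 - 7.7300 * 0.96078944 * 0.55090672 = 2.0867

Answer: Price = 2.0867


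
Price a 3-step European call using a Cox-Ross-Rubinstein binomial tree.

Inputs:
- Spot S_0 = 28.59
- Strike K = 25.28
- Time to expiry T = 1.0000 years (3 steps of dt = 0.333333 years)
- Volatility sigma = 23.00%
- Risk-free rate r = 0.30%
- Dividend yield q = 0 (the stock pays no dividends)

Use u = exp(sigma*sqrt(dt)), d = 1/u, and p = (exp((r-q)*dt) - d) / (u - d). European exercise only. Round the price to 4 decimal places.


Answer: Price = V(0,0) = 4.3825

Derivation:
dt = T/N = 0.333333
u = exp(sigma*sqrt(dt)) = 1.142011; d = 1/u = 0.875648
p = (exp((r-q)*dt) - d) / (u - d) = 0.470607
Discount per step: exp(-r*dt) = 0.999000
Stock lattice S(k, i) with i counting down-moves:
  k=0: S(0,0) = 28.5900
  k=1: S(1,0) = 32.6501; S(1,1) = 25.0348
  k=2: S(2,0) = 37.2868; S(2,1) = 28.5900; S(2,2) = 21.9217
  k=3: S(3,0) = 42.5819; S(3,1) = 32.6501; S(3,2) = 25.0348; S(3,3) = 19.1957
Terminal payoffs V(N, i) = max(S_T - K, 0):
  V(3,0) = 17.301875; V(3,1) = 7.370089; V(3,2) = 0.000000; V(3,3) = 0.000000
Backward induction: V(k, i) = exp(-r*dt) * [p * V(k+1, i) + (1-p) * V(k+1, i+1)].
  V(2,0) = exp(-r*dt) * [p*17.301875 + (1-p)*7.370089] = 12.032021
  V(2,1) = exp(-r*dt) * [p*7.370089 + (1-p)*0.000000] = 3.464950
  V(2,2) = exp(-r*dt) * [p*0.000000 + (1-p)*0.000000] = 0.000000
  V(1,0) = exp(-r*dt) * [p*12.032021 + (1-p)*3.464950] = 7.489183
  V(1,1) = exp(-r*dt) * [p*3.464950 + (1-p)*0.000000] = 1.629001
  V(0,0) = exp(-r*dt) * [p*7.489183 + (1-p)*1.629001] = 4.382460


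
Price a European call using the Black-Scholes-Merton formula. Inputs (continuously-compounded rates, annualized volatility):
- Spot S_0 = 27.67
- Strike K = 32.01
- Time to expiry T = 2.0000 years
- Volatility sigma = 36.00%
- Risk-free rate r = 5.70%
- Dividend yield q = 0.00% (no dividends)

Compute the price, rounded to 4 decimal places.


Answer: Price = 5.2146

Derivation:
d1 = (ln(S/K) + (r - q + 0.5*sigma^2) * T) / (sigma * sqrt(T)) = 0.19229462
d2 = d1 - sigma * sqrt(T) = -0.31682226
exp(-rT) = 0.89225796; exp(-qT) = 1.00000000
C = S_0 * exp(-qT) * N(d1) - K * exp(-rT) * N(d2)
N(d1) = 0.57624429; N(d2) = 0.37568924
C = 27.6700 * 1.00000000 * 0.57624429 - 32.0100 * 0.89225796 * 0.37568924 = 5.2146


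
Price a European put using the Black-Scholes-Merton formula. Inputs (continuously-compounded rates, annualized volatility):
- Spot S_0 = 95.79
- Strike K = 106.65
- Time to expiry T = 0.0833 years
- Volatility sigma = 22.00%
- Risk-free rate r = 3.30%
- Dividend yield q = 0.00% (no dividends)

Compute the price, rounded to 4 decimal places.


Answer: Price = 10.7001

Derivation:
d1 = (ln(S/K) + (r - q + 0.5*sigma^2) * T) / (sigma * sqrt(T)) = -1.61631709
d2 = d1 - sigma * sqrt(T) = -1.67981291
exp(-rT) = 0.99725487; exp(-qT) = 1.00000000
P = K * exp(-rT) * N(-d2) - S_0 * exp(-qT) * N(-d1)
N(-d1) = 0.94698711; N(-d2) = 0.95350314
P = 106.6500 * 0.99725487 * 0.95350314 - 95.7900 * 1.00000000 * 0.94698711 = 10.7001


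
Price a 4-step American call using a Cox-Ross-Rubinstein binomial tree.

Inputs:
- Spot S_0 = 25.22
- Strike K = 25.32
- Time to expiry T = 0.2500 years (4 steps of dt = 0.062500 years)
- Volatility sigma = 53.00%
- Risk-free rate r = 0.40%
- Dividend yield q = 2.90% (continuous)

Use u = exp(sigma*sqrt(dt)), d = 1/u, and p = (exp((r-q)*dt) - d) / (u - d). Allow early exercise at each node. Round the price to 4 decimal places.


Answer: Price = V(0,0) = 2.4016

Derivation:
dt = T/N = 0.062500
u = exp(sigma*sqrt(dt)) = 1.141679; d = 1/u = 0.875903
p = (exp((r-q)*dt) - d) / (u - d) = 0.461049
Discount per step: exp(-r*dt) = 0.999750
Stock lattice S(k, i) with i counting down-moves:
  k=0: S(0,0) = 25.2200
  k=1: S(1,0) = 28.7931; S(1,1) = 22.0903
  k=2: S(2,0) = 32.8725; S(2,1) = 25.2200; S(2,2) = 19.3489
  k=3: S(3,0) = 37.5299; S(3,1) = 28.7931; S(3,2) = 22.0903; S(3,3) = 16.9478
  k=4: S(4,0) = 42.8471; S(4,1) = 32.8725; S(4,2) = 25.2200; S(4,3) = 19.3489; S(4,4) = 14.8446
Terminal payoffs V(N, i) = max(S_T - K, 0):
  V(4,0) = 17.527073; V(4,1) = 7.552529; V(4,2) = 0.000000; V(4,3) = 0.000000; V(4,4) = 0.000000
Backward induction: V(k, i) = exp(-r*dt) * [p * V(k+1, i) + (1-p) * V(k+1, i+1)]; then take max(V_cont, immediate exercise) for American.
  V(3,0) = exp(-r*dt) * [p*17.527073 + (1-p)*7.552529] = 12.148245; exercise = 12.209877; V(3,0) = max -> 12.209877
  V(3,1) = exp(-r*dt) * [p*7.552529 + (1-p)*0.000000] = 3.481215; exercise = 3.473145; V(3,1) = max -> 3.481215
  V(3,2) = exp(-r*dt) * [p*0.000000 + (1-p)*0.000000] = 0.000000; exercise = 0.000000; V(3,2) = max -> 0.000000
  V(3,3) = exp(-r*dt) * [p*0.000000 + (1-p)*0.000000] = 0.000000; exercise = 0.000000; V(3,3) = max -> 0.000000
  V(2,0) = exp(-r*dt) * [p*12.209877 + (1-p)*3.481215] = 7.503679; exercise = 7.552529; V(2,0) = max -> 7.552529
  V(2,1) = exp(-r*dt) * [p*3.481215 + (1-p)*0.000000] = 1.604609; exercise = 0.000000; V(2,1) = max -> 1.604609
  V(2,2) = exp(-r*dt) * [p*0.000000 + (1-p)*0.000000] = 0.000000; exercise = 0.000000; V(2,2) = max -> 0.000000
  V(1,0) = exp(-r*dt) * [p*7.552529 + (1-p)*1.604609] = 4.345805; exercise = 3.473145; V(1,0) = max -> 4.345805
  V(1,1) = exp(-r*dt) * [p*1.604609 + (1-p)*0.000000] = 0.739619; exercise = 0.000000; V(1,1) = max -> 0.739619
  V(0,0) = exp(-r*dt) * [p*4.345805 + (1-p)*0.739619] = 2.401647; exercise = 0.000000; V(0,0) = max -> 2.401647


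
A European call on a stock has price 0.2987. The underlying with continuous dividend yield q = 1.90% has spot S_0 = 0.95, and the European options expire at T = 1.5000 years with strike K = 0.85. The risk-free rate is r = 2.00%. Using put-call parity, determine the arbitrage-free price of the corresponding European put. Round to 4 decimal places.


Answer: Put price = 0.2003

Derivation:
Put-call parity: C - P = S_0 * exp(-qT) - K * exp(-rT).
S_0 * exp(-qT) = 0.9500 * 0.97190229 = 0.92330718
K * exp(-rT) = 0.8500 * 0.97044553 = 0.82487870
P = C - S*exp(-qT) + K*exp(-rT)
P = 0.2987 - 0.92330718 + 0.82487870 = 0.2003


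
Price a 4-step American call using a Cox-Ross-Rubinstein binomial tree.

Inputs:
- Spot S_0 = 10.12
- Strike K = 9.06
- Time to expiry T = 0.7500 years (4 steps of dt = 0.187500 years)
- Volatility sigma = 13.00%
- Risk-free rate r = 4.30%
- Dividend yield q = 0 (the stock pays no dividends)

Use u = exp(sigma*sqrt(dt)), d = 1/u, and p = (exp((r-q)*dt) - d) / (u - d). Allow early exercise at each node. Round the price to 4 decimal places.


Answer: Price = V(0,0) = 1.3871

Derivation:
dt = T/N = 0.187500
u = exp(sigma*sqrt(dt)) = 1.057906; d = 1/u = 0.945263
p = (exp((r-q)*dt) - d) / (u - d) = 0.557796
Discount per step: exp(-r*dt) = 0.991970
Stock lattice S(k, i) with i counting down-moves:
  k=0: S(0,0) = 10.1200
  k=1: S(1,0) = 10.7060; S(1,1) = 9.5661
  k=2: S(2,0) = 11.3260; S(2,1) = 10.1200; S(2,2) = 9.0425
  k=3: S(3,0) = 11.9818; S(3,1) = 10.7060; S(3,2) = 9.5661; S(3,3) = 8.5475
  k=4: S(4,0) = 12.6756; S(4,1) = 11.3260; S(4,2) = 10.1200; S(4,3) = 9.0425; S(4,4) = 8.0796
Terminal payoffs V(N, i) = max(S_T - K, 0):
  V(4,0) = 3.615618; V(4,1) = 2.265955; V(4,2) = 1.060000; V(4,3) = 0.000000; V(4,4) = 0.000000
Backward induction: V(k, i) = exp(-r*dt) * [p * V(k+1, i) + (1-p) * V(k+1, i+1)]; then take max(V_cont, immediate exercise) for American.
  V(3,0) = exp(-r*dt) * [p*3.615618 + (1-p)*2.265955] = 2.994550; exercise = 2.921797; V(3,0) = max -> 2.994550
  V(3,1) = exp(-r*dt) * [p*2.265955 + (1-p)*1.060000] = 1.718763; exercise = 1.646011; V(3,1) = max -> 1.718763
  V(3,2) = exp(-r*dt) * [p*1.060000 + (1-p)*0.000000] = 0.586516; exercise = 0.506066; V(3,2) = max -> 0.586516
  V(3,3) = exp(-r*dt) * [p*0.000000 + (1-p)*0.000000] = 0.000000; exercise = 0.000000; V(3,3) = max -> 0.000000
  V(2,0) = exp(-r*dt) * [p*2.994550 + (1-p)*1.718763] = 2.410876; exercise = 2.265955; V(2,0) = max -> 2.410876
  V(2,1) = exp(-r*dt) * [p*1.718763 + (1-p)*0.586516] = 1.208297; exercise = 1.060000; V(2,1) = max -> 1.208297
  V(2,2) = exp(-r*dt) * [p*0.586516 + (1-p)*0.000000] = 0.324529; exercise = 0.000000; V(2,2) = max -> 0.324529
  V(1,0) = exp(-r*dt) * [p*2.410876 + (1-p)*1.208297] = 1.864001; exercise = 1.646011; V(1,0) = max -> 1.864001
  V(1,1) = exp(-r*dt) * [p*1.208297 + (1-p)*0.324529] = 0.810927; exercise = 0.506066; V(1,1) = max -> 0.810927
  V(0,0) = exp(-r*dt) * [p*1.864001 + (1-p)*0.810927] = 1.387099; exercise = 1.060000; V(0,0) = max -> 1.387099


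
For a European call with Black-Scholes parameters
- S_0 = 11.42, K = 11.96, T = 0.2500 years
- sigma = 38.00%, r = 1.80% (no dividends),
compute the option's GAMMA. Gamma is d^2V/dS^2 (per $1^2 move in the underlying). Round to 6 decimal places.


Answer: Gamma = 0.182442

Derivation:
d1 = -0.1244818121; d2 = -0.3144818121
phi(d1) = 0.3958632744; exp(-qT) = 1.0000000000; exp(-rT) = 0.9955101098
Gamma = exp(-qT) * phi(d1) / (S * sigma * sqrt(T)) = 1.0000000000 * 0.3958632744 / (11.4200 * 0.3800 * 0.5000000000) = 0.182442


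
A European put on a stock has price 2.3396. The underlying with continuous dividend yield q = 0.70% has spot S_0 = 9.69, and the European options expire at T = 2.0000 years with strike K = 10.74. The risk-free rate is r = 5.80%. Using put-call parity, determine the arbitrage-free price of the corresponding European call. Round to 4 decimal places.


Answer: Call price = 2.3312

Derivation:
Put-call parity: C - P = S_0 * exp(-qT) - K * exp(-rT).
S_0 * exp(-qT) = 9.6900 * 0.98609754 = 9.55528520
K * exp(-rT) = 10.7400 * 0.89047522 = 9.56370390
C = P + S*exp(-qT) - K*exp(-rT)
C = 2.3396 + 9.55528520 - 9.56370390 = 2.3312


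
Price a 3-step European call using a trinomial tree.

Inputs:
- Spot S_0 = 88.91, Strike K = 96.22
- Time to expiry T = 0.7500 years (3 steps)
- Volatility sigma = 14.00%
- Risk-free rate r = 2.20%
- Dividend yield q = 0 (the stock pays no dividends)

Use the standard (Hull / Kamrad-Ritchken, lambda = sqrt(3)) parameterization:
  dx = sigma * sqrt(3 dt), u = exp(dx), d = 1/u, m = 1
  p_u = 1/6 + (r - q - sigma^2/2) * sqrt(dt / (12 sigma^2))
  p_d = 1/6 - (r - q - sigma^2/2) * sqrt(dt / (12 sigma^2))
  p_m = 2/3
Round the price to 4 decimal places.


dt = T/N = 0.250000; dx = sigma*sqrt(3*dt) = 0.121244
u = exp(dx) = 1.128900; d = 1/u = 0.885818
p_u = 0.179245, p_m = 0.666667, p_d = 0.154089
Discount per step: exp(-r*dt) = 0.994515
Stock lattice S(k, j) with j the centered position index:
  k=0: S(0,+0) = 88.9100
  k=1: S(1,-1) = 78.7581; S(1,+0) = 88.9100; S(1,+1) = 100.3705
  k=2: S(2,-2) = 69.7654; S(2,-1) = 78.7581; S(2,+0) = 88.9100; S(2,+1) = 100.3705; S(2,+2) = 113.3082
  k=3: S(3,-3) = 61.7994; S(3,-2) = 69.7654; S(3,-1) = 78.7581; S(3,+0) = 88.9100; S(3,+1) = 100.3705; S(3,+2) = 113.3082; S(3,+3) = 127.9136
Terminal payoffs V(N, j) = max(S_T - K, 0):
  V(3,-3) = 0.000000; V(3,-2) = 0.000000; V(3,-1) = 0.000000; V(3,+0) = 0.000000; V(3,+1) = 4.150484; V(3,+2) = 17.088222; V(3,+3) = 31.693633
Backward induction: V(k, j) = exp(-r*dt) * [p_u * V(k+1, j+1) + p_m * V(k+1, j) + p_d * V(k+1, j-1)]
  V(2,-2) = exp(-r*dt) * [p_u*0.000000 + p_m*0.000000 + p_d*0.000000] = 0.000000
  V(2,-1) = exp(-r*dt) * [p_u*0.000000 + p_m*0.000000 + p_d*0.000000] = 0.000000
  V(2,+0) = exp(-r*dt) * [p_u*4.150484 + p_m*0.000000 + p_d*0.000000] = 0.739872
  V(2,+1) = exp(-r*dt) * [p_u*17.088222 + p_m*4.150484 + p_d*0.000000] = 5.797985
  V(2,+2) = exp(-r*dt) * [p_u*31.693633 + p_m*17.088222 + p_d*4.150484] = 17.615453
  V(1,-1) = exp(-r*dt) * [p_u*0.739872 + p_m*0.000000 + p_d*0.000000] = 0.131891
  V(1,+0) = exp(-r*dt) * [p_u*5.797985 + p_m*0.739872 + p_d*0.000000] = 1.524100
  V(1,+1) = exp(-r*dt) * [p_u*17.615453 + p_m*5.797985 + p_d*0.739872] = 7.097660
  V(0,+0) = exp(-r*dt) * [p_u*7.097660 + p_m*1.524100 + p_d*0.131891] = 2.295945

Answer: Price = V(0,0) = 2.2959


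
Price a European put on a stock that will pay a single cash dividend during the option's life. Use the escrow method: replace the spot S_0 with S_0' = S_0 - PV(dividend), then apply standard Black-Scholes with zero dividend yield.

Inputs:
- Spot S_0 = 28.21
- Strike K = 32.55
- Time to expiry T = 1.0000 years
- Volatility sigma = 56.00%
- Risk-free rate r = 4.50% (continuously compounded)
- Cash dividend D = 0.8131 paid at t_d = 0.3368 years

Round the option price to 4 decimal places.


PV(D) = D * exp(-r * t_d) = 0.8131 * 0.98495827 = 0.80086957
S_0' = S_0 - PV(D) = 28.2100 - 0.80086957 = 27.40913043
d1 = (ln(S_0'/K) + (r + sigma^2/2)*T) / (sigma*sqrt(T)) = 0.05339074
d2 = d1 - sigma*sqrt(T) = -0.50660926
exp(-rT) = 0.95599748
N(-d1) = 0.47871029; N(-d2) = 0.69378549
P = K * exp(-rT) * N(-d2) - S_0' * N(-d1) = 32.5500 * 0.95599748 * 0.69378549 - 27.40913043 * 0.47871029 = 8.4680

Answer: Price = 8.4680
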